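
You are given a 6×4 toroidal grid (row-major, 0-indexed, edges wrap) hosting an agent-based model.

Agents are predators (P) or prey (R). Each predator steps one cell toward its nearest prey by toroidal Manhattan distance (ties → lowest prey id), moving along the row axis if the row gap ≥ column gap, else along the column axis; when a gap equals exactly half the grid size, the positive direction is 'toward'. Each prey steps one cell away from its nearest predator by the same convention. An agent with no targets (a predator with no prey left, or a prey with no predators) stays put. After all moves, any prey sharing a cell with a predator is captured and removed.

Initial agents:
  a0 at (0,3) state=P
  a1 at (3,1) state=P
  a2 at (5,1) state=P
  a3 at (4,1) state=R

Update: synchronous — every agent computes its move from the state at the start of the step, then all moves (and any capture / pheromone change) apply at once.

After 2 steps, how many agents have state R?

1

t=1: a0@(5,3):P a1@(4,1):P a2@(4,1):P a3@(5,1):R
t=2: a0@(5,0):P a1@(5,1):P a2@(5,1):P a3@(0,1):R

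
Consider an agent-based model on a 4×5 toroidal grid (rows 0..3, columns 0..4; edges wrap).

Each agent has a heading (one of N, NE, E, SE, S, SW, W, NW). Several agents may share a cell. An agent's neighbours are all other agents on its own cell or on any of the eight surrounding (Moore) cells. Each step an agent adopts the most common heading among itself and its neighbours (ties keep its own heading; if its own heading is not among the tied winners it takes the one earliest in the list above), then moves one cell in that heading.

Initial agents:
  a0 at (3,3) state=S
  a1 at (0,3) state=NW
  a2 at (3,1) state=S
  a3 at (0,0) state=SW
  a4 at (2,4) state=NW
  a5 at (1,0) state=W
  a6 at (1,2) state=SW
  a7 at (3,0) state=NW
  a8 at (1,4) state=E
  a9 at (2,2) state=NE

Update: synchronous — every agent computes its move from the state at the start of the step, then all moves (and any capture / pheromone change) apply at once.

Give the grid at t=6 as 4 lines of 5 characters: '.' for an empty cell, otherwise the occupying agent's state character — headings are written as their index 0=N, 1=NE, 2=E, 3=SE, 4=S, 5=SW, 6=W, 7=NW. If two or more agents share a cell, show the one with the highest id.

t=1: a0@(2,2):NW a1@(3,2):NW a2@(0,1):S a3@(1,4):SW a4@(1,3):NW a5@(1,4):W a6@(2,1):SW a7@(2,4):NW a8@(0,3):NW a9@(3,2):S
t=2: a0@(1,1):NW a1@(2,1):NW a2@(1,1):S a3@(0,3):NW a4@(0,2):NW a5@(0,3):NW a6@(1,0):NW a7@(1,3):NW a8@(3,2):NW a9@(2,1):NW
t=3: a0@(0,0):NW a1@(1,0):NW a2@(0,0):NW a3@(3,2):NW a4@(3,1):NW a5@(3,2):NW a6@(0,4):NW a7@(0,2):NW a8@(2,1):NW a9@(1,0):NW
t=4: a0@(3,4):NW a1@(0,4):NW a2@(3,4):NW a3@(2,1):NW a4@(2,0):NW a5@(2,1):NW a6@(3,3):NW a7@(3,1):NW a8@(1,0):NW a9@(0,4):NW
t=5: a0@(2,3):NW a1@(3,3):NW a2@(2,3):NW a3@(1,0):NW a4@(1,4):NW a5@(1,0):NW a6@(2,2):NW a7@(2,0):NW a8@(0,4):NW a9@(3,3):NW
t=6: a0@(1,2):NW a1@(2,2):NW a2@(1,2):NW a3@(0,4):NW a4@(0,3):NW a5@(0,4):NW a6@(1,1):NW a7@(1,4):NW a8@(3,3):NW a9@(2,2):NW

...77
.77.7
..7..
...7.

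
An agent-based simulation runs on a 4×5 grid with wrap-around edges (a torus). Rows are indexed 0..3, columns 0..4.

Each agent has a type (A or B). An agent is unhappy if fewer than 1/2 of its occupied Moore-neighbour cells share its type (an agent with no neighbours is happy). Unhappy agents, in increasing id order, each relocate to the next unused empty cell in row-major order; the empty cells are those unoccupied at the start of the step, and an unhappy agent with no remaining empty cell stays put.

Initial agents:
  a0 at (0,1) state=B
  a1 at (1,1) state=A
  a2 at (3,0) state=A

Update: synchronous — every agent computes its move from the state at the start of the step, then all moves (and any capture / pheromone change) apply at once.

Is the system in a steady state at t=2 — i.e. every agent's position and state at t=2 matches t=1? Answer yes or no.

yes

t=1: a0@(0,0):B a1@(0,2):A a2@(0,3):A
t=2: (unchanged — steady state)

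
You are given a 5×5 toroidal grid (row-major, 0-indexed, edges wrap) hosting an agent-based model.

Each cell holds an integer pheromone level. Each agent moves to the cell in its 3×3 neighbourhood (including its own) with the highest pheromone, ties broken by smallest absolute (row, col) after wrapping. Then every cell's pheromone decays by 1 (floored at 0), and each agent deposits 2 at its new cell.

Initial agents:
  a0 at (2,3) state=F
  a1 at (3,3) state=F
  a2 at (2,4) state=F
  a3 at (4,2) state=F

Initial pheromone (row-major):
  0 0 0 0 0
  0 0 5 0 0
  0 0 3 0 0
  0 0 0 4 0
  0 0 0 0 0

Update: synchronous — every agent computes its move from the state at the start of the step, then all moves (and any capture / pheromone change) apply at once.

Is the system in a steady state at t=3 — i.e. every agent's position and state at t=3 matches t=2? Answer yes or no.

yes

t=1: a0@(1,2) a1@(3,3) a2@(3,3) a3@(3,3) | pheromone: 0 0 0 0 0 / 0 0 6 0 0 / 0 0 2 0 0 / 0 0 0 9 0 / 0 0 0 0 0
t=2: a0@(1,2) a1@(3,3) a2@(3,3) a3@(3,3) | pheromone: 0 0 0 0 0 / 0 0 7 0 0 / 0 0 1 0 0 / 0 0 0 14 0 / 0 0 0 0 0
t=3: a0@(1,2) a1@(3,3) a2@(3,3) a3@(3,3) | pheromone: 0 0 0 0 0 / 0 0 8 0 0 / 0 0 0 0 0 / 0 0 0 19 0 / 0 0 0 0 0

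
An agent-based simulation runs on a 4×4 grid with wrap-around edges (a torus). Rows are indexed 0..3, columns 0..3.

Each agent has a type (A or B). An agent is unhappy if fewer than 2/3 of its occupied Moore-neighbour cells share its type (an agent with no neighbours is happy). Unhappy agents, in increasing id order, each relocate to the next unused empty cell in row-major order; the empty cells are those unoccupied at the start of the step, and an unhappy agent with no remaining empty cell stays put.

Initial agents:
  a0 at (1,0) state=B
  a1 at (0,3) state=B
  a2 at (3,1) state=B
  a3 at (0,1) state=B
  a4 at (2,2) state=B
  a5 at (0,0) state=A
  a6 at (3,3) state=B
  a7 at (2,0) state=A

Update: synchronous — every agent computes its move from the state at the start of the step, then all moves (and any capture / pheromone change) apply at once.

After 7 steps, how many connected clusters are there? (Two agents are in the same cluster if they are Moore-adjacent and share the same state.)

t=1: a0@(0,2):B a1@(0,3):B a2@(1,1):B a3@(0,1):B a4@(2,2):B a5@(1,2):A a6@(1,3):B a7@(2,1):A
t=2: a0@(0,2):B a1@(0,3):B a2@(0,0):B a3@(0,1):B a4@(1,0):B a5@(2,0):A a6@(1,3):B a7@(2,3):A
t=3: a0@(0,2):B a1@(0,3):B a2@(0,0):B a3@(0,1):B a4@(1,0):B a5@(1,1):A a6@(1,3):B a7@(1,2):A
t=4: a0@(2,0):B a1@(0,3):B a2@(0,0):B a3@(2,1):B a4@(1,0):B a5@(2,2):A a6@(1,3):B a7@(2,3):A
t=5: a0@(2,0):B a1@(0,3):B a2@(0,0):B a3@(2,1):B a4@(1,0):B a5@(0,1):A a6@(1,3):B a7@(0,2):A
t=6: a0@(2,0):B a1@(0,3):B a2@(0,0):B a3@(2,1):B a4@(1,0):B a5@(1,1):A a6@(1,3):B a7@(1,2):A
t=7: a0@(2,0):B a1@(0,3):B a2@(0,0):B a3@(0,1):B a4@(1,0):B a5@(0,2):A a6@(1,3):B a7@(2,2):A

3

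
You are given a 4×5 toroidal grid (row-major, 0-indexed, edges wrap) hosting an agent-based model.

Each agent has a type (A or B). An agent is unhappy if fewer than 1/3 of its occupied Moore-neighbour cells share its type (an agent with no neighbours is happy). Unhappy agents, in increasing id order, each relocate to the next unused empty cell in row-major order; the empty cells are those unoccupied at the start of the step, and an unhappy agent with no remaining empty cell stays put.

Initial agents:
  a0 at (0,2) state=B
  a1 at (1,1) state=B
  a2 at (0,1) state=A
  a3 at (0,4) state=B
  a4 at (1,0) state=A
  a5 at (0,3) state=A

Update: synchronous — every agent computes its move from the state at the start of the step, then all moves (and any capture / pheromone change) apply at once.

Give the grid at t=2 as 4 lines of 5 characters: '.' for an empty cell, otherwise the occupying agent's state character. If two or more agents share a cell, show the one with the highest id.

t=1: a0@(0,2):B a1@(1,1):B a2@(0,1):A a3@(0,0):B a4@(1,0):A a5@(1,2):A
t=2: (unchanged — steady state)

BAB..
ABA..
.....
.....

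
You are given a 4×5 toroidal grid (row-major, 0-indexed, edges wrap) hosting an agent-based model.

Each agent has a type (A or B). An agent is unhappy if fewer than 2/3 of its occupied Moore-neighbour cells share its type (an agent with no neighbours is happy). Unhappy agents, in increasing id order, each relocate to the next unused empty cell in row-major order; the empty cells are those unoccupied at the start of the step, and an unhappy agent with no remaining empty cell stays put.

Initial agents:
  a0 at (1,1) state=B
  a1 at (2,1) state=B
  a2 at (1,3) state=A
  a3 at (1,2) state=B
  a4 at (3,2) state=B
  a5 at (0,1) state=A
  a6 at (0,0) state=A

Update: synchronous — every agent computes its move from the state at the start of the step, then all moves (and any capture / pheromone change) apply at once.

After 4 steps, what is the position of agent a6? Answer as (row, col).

(2, 2)

t=1: a0@(0,2):B a1@(2,1):B a2@(0,3):A a3@(0,4):B a4@(1,0):B a5@(1,4):A a6@(2,0):A
t=2: a0@(0,0):B a1@(0,1):B a2@(1,1):A a3@(1,2):B a4@(1,3):B a5@(2,2):A a6@(2,3):A
t=3: a0@(0,2):B a1@(0,1):B a2@(0,3):A a3@(0,4):B a4@(1,0):B a5@(1,4):A a6@(2,0):A
t=4: a0@(0,0):B a1@(0,1):B a2@(1,1):A a3@(1,2):B a4@(1,3):B a5@(2,1):A a6@(2,2):A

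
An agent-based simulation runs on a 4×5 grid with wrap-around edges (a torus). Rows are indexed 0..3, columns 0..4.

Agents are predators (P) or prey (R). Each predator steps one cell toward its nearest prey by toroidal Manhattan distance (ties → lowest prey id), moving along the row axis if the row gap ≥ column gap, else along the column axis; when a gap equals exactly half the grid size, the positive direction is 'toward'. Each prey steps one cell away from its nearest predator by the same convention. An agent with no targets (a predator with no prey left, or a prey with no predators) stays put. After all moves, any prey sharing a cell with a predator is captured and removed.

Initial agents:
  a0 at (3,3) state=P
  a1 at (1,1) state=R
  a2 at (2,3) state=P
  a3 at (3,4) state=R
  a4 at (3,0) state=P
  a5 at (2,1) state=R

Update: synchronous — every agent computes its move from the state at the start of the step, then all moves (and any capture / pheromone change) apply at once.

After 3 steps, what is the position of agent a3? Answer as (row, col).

(3, 2)

t=1: a0@(3,4):P a1@(1,0):R a2@(3,3):P a3@(3,0):R a4@(3,4):P a5@(2,0):R
t=2: a0@(3,0):P a1@(0,0):R a2@(3,4):P a3@(3,1):R a4@(3,0):P a5@(1,0):R
t=3: a0@(0,0):P a1@(1,0):R a2@(0,4):P a3@(3,2):R a4@(0,0):P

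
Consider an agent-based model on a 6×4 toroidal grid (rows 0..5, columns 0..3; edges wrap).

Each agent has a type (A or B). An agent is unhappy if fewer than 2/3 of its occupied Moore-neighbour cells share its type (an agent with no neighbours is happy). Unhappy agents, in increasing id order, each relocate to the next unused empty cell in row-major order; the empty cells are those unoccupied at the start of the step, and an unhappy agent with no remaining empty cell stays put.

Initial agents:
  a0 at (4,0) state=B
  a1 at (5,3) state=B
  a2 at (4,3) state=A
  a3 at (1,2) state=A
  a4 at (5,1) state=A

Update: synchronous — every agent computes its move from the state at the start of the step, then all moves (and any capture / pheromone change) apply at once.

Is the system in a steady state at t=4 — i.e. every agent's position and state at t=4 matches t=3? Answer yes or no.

t=1: a0@(0,0):B a1@(0,1):B a2@(0,2):A a3@(1,2):A a4@(0,3):A
t=2: a0@(1,0):B a1@(1,1):B a2@(0,2):A a3@(1,2):A a4@(0,3):A
t=3: a0@(0,0):B a1@(0,1):B a2@(0,2):A a3@(1,2):A a4@(0,3):A
t=4: a0@(1,0):B a1@(1,1):B a2@(0,2):A a3@(1,2):A a4@(0,3):A

no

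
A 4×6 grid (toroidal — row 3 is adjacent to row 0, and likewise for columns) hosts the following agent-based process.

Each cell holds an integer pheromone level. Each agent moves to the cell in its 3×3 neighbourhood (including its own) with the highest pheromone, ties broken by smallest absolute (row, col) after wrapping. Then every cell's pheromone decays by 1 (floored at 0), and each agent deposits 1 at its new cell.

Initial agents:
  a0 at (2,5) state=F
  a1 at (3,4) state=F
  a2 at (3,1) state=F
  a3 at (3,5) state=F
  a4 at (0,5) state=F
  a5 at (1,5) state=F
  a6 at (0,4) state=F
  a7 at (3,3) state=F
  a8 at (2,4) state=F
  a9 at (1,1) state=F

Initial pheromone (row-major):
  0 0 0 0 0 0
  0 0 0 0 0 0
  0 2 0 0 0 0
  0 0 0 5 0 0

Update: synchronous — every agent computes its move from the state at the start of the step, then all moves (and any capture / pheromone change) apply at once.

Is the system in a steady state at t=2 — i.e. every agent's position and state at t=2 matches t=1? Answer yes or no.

no

t=1: a0@(1,0) a1@(3,3) a2@(2,1) a3@(0,0) a4@(0,0) a5@(0,0) a6@(3,3) a7@(3,3) a8@(3,3) a9@(2,1) | pheromone: 3 0 0 0 0 0 / 1 0 0 0 0 0 / 0 3 0 0 0 0 / 0 0 0 8 0 0
t=2: a0@(0,0) a1@(3,3) a2@(2,1) a3@(0,0) a4@(0,0) a5@(0,0) a6@(3,3) a7@(3,3) a8@(3,3) a9@(2,1) | pheromone: 6 0 0 0 0 0 / 0 0 0 0 0 0 / 0 4 0 0 0 0 / 0 0 0 11 0 0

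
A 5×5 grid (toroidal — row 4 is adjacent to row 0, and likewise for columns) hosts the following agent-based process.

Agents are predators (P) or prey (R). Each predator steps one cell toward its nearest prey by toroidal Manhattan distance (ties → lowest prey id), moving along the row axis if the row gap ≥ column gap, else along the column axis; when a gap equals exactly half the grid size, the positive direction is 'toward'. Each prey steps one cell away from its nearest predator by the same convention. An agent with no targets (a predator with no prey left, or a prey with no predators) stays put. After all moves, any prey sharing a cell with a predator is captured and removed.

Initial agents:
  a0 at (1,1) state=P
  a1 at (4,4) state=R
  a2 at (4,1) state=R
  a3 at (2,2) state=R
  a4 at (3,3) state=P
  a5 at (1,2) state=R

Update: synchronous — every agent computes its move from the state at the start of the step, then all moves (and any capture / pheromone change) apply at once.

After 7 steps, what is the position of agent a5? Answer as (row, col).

(1, 4)

t=1: a0@(1,2):P a1@(0,4):R a2@(3,1):R a3@(3,2):R a4@(4,3):P a5@(1,3):R
t=2: a0@(1,3):P a1@(1,4):R a2@(4,1):R a3@(4,2):R a4@(0,3):P a5@(1,4):R
t=3: a0@(1,4):P a1@(1,0):R a2@(4,0):R a3@(3,2):R a4@(1,3):P a5@(1,0):R
t=4: a0@(1,0):P a1@(1,1):R a2@(3,0):R a3@(4,2):R a4@(1,4):P a5@(1,1):R
t=5: a0@(1,1):P a1@(1,2):R a2@(4,0):R a3@(3,2):R a4@(1,0):P a5@(1,2):R
t=6: a0@(1,2):P a1@(1,3):R a2@(3,0):R a3@(4,2):R a4@(1,1):P a5@(1,3):R
t=7: a0@(1,3):P a1@(1,4):R a2@(4,0):R a3@(3,2):R a4@(1,2):P a5@(1,4):R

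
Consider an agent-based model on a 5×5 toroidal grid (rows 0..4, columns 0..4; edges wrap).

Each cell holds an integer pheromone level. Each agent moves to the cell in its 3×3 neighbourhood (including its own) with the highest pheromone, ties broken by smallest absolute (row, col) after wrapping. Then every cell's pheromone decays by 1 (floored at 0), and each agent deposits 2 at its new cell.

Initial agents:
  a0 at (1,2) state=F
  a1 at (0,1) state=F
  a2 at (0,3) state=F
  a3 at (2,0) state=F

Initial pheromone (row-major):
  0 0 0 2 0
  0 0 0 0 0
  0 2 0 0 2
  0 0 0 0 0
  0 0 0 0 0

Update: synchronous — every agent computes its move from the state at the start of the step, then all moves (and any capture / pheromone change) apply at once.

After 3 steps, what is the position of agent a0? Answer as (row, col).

(0, 3)

t=1: a0@(0,3) a1@(0,0) a2@(0,3) a3@(2,1) | pheromone: 2 0 0 5 0 / 0 0 0 0 0 / 0 3 0 0 1 / 0 0 0 0 0 / 0 0 0 0 0
t=2: a0@(0,3) a1@(0,0) a2@(0,3) a3@(2,1) | pheromone: 3 0 0 8 0 / 0 0 0 0 0 / 0 4 0 0 0 / 0 0 0 0 0 / 0 0 0 0 0
t=3: a0@(0,3) a1@(0,0) a2@(0,3) a3@(2,1) | pheromone: 4 0 0 11 0 / 0 0 0 0 0 / 0 5 0 0 0 / 0 0 0 0 0 / 0 0 0 0 0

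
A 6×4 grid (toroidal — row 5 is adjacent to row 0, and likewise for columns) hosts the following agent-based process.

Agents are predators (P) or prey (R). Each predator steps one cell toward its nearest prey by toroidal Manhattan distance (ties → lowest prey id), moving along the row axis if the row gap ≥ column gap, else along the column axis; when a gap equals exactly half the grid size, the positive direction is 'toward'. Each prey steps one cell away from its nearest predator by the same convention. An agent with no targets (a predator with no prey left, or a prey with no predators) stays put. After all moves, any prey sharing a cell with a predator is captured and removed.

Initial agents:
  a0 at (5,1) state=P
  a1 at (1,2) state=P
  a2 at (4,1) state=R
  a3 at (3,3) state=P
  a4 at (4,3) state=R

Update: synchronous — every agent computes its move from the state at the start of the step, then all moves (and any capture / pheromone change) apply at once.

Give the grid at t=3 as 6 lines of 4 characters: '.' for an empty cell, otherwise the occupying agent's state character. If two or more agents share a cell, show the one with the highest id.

...P
.R.R
.PP.
....
....
....

t=1: a0@(4,1):P a1@(2,2):P a2@(3,1):R a3@(4,3):P a4@(5,3):R
t=2: a0@(3,1):P a1@(3,2):P a2@(2,1):R a3@(5,3):P a4@(0,3):R
t=3: a0@(2,1):P a1@(2,2):P a2@(1,1):R a3@(0,3):P a4@(1,3):R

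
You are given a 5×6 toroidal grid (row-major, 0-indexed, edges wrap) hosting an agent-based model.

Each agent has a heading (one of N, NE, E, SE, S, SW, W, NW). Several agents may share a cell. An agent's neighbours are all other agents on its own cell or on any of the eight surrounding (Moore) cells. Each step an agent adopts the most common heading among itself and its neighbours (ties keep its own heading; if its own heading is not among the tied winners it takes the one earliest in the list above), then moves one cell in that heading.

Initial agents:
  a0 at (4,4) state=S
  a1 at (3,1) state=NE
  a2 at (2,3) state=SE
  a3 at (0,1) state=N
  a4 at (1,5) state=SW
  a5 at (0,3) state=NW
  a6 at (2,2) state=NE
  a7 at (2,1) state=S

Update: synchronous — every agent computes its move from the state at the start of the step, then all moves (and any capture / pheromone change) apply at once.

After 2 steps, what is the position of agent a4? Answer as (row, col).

t=1: a0@(0,4):S a1@(2,2):NE a2@(3,4):SE a3@(4,1):N a4@(2,4):SW a5@(4,2):NW a6@(1,3):NE a7@(1,2):NE
t=2: a0@(1,4):S a1@(1,3):NE a2@(4,5):SE a3@(3,1):N a4@(3,3):SW a5@(3,1):NW a6@(0,4):NE a7@(0,3):NE

(3, 3)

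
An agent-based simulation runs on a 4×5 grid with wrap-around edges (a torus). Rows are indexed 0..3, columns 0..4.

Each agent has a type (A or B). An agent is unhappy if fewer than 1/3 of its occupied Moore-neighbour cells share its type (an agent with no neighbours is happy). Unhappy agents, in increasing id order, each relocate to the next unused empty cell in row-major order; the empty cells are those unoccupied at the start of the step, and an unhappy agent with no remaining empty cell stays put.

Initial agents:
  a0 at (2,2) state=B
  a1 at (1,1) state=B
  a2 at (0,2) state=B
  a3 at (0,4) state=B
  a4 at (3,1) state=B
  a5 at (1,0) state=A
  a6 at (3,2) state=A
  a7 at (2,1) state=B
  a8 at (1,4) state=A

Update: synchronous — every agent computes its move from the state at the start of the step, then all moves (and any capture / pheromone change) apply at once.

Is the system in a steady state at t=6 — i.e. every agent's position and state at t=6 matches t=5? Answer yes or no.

t=1: a0@(2,2):B a1@(1,1):B a2@(0,2):B a3@(0,0):B a4@(3,1):B a5@(0,1):A a6@(0,3):A a7@(2,1):B a8@(1,4):A
t=2: a0@(2,2):B a1@(1,1):B a2@(0,2):B a3@(0,0):B a4@(3,1):B a5@(0,4):A a6@(0,3):A a7@(2,1):B a8@(1,4):A
t=3: (unchanged — steady state)

yes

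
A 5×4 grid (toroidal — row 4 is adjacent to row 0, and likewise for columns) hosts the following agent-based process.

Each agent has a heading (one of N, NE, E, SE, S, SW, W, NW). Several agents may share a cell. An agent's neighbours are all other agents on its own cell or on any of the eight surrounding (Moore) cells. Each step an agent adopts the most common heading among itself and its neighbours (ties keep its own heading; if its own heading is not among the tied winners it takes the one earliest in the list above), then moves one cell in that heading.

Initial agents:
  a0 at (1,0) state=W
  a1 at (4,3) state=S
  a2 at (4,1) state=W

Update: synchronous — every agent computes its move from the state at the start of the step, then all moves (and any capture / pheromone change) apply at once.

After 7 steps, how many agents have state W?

3

t=1: a0@(1,3):W a1@(0,3):S a2@(4,0):W
t=2: a0@(1,2):W a1@(0,2):W a2@(4,3):W
t=3: a0@(1,1):W a1@(0,1):W a2@(4,2):W
t=4: a0@(1,0):W a1@(0,0):W a2@(4,1):W
t=5: a0@(1,3):W a1@(0,3):W a2@(4,0):W
t=6: a0@(1,2):W a1@(0,2):W a2@(4,3):W
t=7: a0@(1,1):W a1@(0,1):W a2@(4,2):W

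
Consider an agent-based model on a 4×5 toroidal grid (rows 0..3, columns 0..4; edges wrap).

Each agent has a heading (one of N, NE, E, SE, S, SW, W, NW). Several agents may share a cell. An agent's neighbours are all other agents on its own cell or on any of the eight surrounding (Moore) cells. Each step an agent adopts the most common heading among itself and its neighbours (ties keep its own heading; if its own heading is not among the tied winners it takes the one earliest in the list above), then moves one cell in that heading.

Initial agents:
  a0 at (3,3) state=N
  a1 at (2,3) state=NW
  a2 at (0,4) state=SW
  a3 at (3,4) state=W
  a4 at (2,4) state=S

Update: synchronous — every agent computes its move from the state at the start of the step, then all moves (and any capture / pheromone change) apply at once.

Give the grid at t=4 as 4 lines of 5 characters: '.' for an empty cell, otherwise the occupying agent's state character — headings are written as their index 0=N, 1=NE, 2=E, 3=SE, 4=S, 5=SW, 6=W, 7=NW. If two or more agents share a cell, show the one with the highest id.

t=1: a0@(2,3):N a1@(1,2):NW a2@(1,3):SW a3@(3,3):W a4@(3,4):S
t=2: a0@(1,3):N a1@(0,1):NW a2@(2,2):SW a3@(3,2):W a4@(0,4):S
t=3: a0@(0,3):N a1@(3,0):NW a2@(3,1):SW a3@(3,1):W a4@(1,4):S
t=4: a0@(3,3):N a1@(2,4):NW a2@(0,0):SW a3@(3,0):W a4@(2,4):S

5....
.....
....4
6..0.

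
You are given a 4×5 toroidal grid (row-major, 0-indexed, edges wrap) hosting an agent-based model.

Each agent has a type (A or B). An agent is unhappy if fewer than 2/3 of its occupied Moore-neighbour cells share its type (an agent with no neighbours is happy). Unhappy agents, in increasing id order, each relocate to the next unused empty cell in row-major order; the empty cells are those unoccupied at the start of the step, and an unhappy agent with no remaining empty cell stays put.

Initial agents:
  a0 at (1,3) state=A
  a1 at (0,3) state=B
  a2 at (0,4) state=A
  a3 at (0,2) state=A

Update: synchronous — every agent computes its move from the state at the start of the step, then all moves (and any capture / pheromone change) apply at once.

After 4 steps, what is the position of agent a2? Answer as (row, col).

t=1: a0@(1,3):A a1@(0,0):B a2@(0,1):A a3@(1,0):A
t=2: a0@(1,3):A a1@(0,2):B a2@(0,3):A a3@(0,4):A
t=3: a0@(1,3):A a1@(0,0):B a2@(0,3):A a3@(0,4):A
t=4: a0@(1,3):A a1@(0,1):B a2@(0,3):A a3@(0,4):A

(0, 3)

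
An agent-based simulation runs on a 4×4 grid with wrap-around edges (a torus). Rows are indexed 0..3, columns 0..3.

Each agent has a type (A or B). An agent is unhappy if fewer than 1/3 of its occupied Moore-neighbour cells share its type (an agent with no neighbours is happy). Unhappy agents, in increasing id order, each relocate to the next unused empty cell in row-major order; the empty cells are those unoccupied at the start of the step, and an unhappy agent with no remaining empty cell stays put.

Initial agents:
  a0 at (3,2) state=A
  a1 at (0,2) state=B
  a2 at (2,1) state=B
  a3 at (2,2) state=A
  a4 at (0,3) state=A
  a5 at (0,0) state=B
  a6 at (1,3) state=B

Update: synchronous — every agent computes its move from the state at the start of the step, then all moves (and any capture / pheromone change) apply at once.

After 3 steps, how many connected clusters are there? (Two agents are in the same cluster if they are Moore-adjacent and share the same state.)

t=1: a0@(3,2):A a1@(0,2):B a2@(0,1):B a3@(2,2):A a4@(1,0):A a5@(0,0):B a6@(1,3):B
t=2: a0@(3,2):A a1@(0,2):B a2@(0,1):B a3@(2,2):A a4@(0,3):A a5@(0,0):B a6@(1,3):B
t=3: a0@(3,2):A a1@(0,2):B a2@(0,1):B a3@(2,2):A a4@(1,0):A a5@(0,0):B a6@(1,3):B

3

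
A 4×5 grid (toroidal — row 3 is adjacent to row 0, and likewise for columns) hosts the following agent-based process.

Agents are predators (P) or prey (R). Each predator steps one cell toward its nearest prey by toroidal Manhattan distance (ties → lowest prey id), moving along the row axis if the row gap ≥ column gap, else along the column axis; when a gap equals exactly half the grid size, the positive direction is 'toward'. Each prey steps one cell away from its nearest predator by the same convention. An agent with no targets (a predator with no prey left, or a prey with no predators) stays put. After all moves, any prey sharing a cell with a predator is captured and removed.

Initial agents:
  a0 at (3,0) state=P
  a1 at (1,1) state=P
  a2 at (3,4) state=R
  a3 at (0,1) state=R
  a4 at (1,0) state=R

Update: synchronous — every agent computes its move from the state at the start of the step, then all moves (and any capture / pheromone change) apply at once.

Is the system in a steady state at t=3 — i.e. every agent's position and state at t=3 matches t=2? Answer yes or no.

no

t=1: a0@(3,4):P a1@(0,1):P a2@(3,3):R a3@(3,1):R a4@(1,4):R
t=2: a0@(3,3):P a1@(3,1):P a2@(3,2):R a3@(2,1):R a4@(0,4):R
t=3: a0@(3,2):P a1@(3,2):P a2@(3,1):R a3@(1,1):R a4@(1,4):R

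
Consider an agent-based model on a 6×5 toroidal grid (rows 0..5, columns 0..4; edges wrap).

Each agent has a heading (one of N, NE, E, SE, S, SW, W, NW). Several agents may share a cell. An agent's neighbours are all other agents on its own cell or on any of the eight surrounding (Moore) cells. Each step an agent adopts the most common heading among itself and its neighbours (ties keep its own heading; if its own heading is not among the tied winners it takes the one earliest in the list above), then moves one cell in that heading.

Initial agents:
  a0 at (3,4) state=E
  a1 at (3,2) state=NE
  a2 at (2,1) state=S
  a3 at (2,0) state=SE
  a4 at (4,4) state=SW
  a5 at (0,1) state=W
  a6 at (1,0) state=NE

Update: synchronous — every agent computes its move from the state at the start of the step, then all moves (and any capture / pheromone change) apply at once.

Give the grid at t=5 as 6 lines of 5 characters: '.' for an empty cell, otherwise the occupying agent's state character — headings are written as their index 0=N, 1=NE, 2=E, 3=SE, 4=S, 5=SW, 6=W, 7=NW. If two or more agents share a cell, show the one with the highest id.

.....
.....
1...1
111..
..1..
.....

t=1: a0@(3,0):E a1@(2,3):NE a2@(1,2):NE a3@(3,1):SE a4@(5,3):SW a5@(0,0):W a6@(0,1):NE
t=2: a0@(3,1):E a1@(1,4):NE a2@(0,3):NE a3@(4,2):SE a4@(0,2):SW a5@(0,4):W a6@(5,2):NE
t=3: a0@(3,2):E a1@(0,0):NE a2@(5,4):NE a3@(5,3):SE a4@(5,3):NE a5@(5,0):NE a6@(4,3):NE
t=4: a0@(3,3):E a1@(5,1):NE a2@(4,0):NE a3@(4,4):NE a4@(4,4):NE a5@(4,1):NE a6@(3,4):NE
t=5: a0@(2,4):NE a1@(4,2):NE a2@(3,1):NE a3@(3,0):NE a4@(3,0):NE a5@(3,2):NE a6@(2,0):NE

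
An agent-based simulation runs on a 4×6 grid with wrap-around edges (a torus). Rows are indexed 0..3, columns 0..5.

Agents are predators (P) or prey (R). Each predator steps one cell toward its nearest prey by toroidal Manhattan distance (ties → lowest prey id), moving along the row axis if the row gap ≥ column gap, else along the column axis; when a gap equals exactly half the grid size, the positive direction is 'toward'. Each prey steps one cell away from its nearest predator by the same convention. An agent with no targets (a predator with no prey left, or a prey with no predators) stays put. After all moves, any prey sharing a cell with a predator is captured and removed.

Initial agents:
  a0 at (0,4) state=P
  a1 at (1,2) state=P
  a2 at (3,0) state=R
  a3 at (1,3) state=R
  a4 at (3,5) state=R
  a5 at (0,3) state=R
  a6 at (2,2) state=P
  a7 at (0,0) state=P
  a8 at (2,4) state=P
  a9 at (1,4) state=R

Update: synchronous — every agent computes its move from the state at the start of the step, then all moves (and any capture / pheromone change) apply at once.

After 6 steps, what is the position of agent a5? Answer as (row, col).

(0, 3)

t=1: a0@(0,3):P a1@(1,3):P a2@(2,0):R a4@(2,5):R a5@(0,2):R a6@(1,2):P a7@(3,0):P a8@(1,4):P a9@(2,4):R
t=2: a0@(0,2):P a1@(0,3):P a2@(1,0):R a4@(1,5):R a5@(0,1):R a6@(0,2):P a7@(2,0):P a8@(2,4):P a9@(3,4):R
t=3: a0@(0,1):P a1@(0,2):P a2@(0,0):R a4@(0,5):R a5@(0,0):R a6@(0,1):P a7@(1,0):P a8@(3,4):P a9@(0,4):R
t=4: a0@(0,0):P a1@(0,1):P a2@(0,5):R a5@(0,5):R a6@(0,0):P a7@(0,0):P a8@(0,4):P a9@(1,4):R
t=5: a0@(0,5):P a1@(0,0):P a2@(0,4):R a5@(0,4):R a6@(0,5):P a7@(0,5):P a8@(0,5):P a9@(2,4):R
t=6: a0@(0,4):P a1@(0,5):P a2@(0,3):R a5@(0,3):R a6@(0,4):P a7@(0,4):P a8@(0,4):P a9@(1,4):R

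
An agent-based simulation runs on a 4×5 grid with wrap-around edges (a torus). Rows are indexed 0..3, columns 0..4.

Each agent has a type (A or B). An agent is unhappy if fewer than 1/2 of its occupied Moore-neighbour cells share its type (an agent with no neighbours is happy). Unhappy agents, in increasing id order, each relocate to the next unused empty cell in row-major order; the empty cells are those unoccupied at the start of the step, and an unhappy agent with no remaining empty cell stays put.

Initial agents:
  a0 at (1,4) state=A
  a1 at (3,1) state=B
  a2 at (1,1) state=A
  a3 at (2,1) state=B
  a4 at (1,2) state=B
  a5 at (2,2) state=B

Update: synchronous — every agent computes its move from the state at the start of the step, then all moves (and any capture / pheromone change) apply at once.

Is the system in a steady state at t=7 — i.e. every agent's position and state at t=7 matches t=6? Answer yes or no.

t=1: a0@(1,4):A a1@(3,1):B a2@(0,0):A a3@(2,1):B a4@(1,2):B a5@(2,2):B
t=2: (unchanged — steady state)

yes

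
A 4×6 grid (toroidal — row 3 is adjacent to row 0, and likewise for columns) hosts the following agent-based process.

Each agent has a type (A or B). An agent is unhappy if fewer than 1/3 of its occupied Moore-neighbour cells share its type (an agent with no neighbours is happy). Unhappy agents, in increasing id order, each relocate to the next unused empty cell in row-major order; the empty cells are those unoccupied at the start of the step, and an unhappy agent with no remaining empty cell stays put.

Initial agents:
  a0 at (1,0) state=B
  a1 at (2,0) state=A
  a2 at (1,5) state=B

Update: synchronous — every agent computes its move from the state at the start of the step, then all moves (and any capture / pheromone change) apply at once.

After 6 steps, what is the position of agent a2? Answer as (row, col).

(1, 5)

t=1: a0@(1,0):B a1@(0,0):A a2@(1,5):B
t=2: a0@(1,0):B a1@(0,1):A a2@(1,5):B
t=3: a0@(1,0):B a1@(0,0):A a2@(1,5):B
t=4: a0@(1,0):B a1@(0,1):A a2@(1,5):B
t=5: a0@(1,0):B a1@(0,0):A a2@(1,5):B
t=6: a0@(1,0):B a1@(0,1):A a2@(1,5):B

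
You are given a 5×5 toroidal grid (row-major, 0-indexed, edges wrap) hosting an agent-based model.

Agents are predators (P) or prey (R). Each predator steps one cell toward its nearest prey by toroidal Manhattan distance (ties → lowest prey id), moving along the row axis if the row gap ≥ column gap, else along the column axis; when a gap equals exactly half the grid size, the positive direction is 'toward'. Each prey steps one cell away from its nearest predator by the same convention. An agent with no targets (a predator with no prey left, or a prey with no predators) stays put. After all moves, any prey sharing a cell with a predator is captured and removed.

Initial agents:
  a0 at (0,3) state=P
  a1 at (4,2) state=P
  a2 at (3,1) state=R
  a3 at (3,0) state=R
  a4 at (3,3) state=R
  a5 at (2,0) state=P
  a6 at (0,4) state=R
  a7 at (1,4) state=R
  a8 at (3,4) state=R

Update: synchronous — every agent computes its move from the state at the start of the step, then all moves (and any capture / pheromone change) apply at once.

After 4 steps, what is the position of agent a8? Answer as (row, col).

t=1: a0@(0,4):P a1@(3,2):P a2@(2,1):R a3@(4,0):R a4@(2,3):R a5@(3,0):P a6@(0,0):R a7@(2,4):R a8@(4,4):R
t=2: a0@(0,0):P a1@(2,2):P a2@(1,1):R a4@(1,3):R a5@(4,0):P a6@(0,1):R a7@(3,4):R a8@(3,4):R
t=3: a0@(0,1):P a1@(1,2):P a2@(2,1):R a4@(0,3):R a5@(0,0):P a6@(0,2):R a7@(2,4):R a8@(2,4):R
t=4: a0@(0,2):P a1@(0,2):P a2@(3,1):R a5@(0,4):P a6@(0,3):R a7@(2,0):R a8@(2,0):R

(2, 0)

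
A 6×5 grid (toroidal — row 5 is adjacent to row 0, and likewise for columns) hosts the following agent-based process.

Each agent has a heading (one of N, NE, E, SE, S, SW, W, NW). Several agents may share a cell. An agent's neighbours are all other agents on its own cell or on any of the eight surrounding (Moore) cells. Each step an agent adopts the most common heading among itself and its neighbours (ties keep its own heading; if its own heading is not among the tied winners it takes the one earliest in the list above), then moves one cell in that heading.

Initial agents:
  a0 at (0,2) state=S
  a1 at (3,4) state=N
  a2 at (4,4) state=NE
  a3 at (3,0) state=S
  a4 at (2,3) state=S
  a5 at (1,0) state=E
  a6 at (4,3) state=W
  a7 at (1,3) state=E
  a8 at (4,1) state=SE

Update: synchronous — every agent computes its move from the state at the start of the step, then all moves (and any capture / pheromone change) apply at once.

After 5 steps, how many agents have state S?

t=1: a0@(1,2):S a1@(4,4):S a2@(3,0):NE a3@(4,0):S a4@(3,3):S a5@(1,1):E a6@(4,2):W a7@(2,3):S a8@(5,2):SE
t=2: a0@(2,2):S a1@(5,4):S a2@(4,0):S a3@(5,0):S a4@(4,3):S a5@(1,2):E a6@(4,1):W a7@(3,3):S a8@(0,3):SE
t=3: a0@(3,2):S a1@(0,4):S a2@(5,0):S a3@(0,0):S a4@(5,3):S a5@(1,3):E a6@(5,1):S a7@(4,3):S a8@(1,4):SE
t=4: a0@(4,2):S a1@(1,4):S a2@(0,0):S a3@(1,0):S a4@(0,3):S a5@(1,4):E a6@(0,1):S a7@(5,3):S a8@(2,4):S
t=5: a0@(5,2):S a1@(2,4):S a2@(1,0):S a3@(2,0):S a4@(1,3):S a5@(2,4):S a6@(1,1):S a7@(0,3):S a8@(3,4):S

9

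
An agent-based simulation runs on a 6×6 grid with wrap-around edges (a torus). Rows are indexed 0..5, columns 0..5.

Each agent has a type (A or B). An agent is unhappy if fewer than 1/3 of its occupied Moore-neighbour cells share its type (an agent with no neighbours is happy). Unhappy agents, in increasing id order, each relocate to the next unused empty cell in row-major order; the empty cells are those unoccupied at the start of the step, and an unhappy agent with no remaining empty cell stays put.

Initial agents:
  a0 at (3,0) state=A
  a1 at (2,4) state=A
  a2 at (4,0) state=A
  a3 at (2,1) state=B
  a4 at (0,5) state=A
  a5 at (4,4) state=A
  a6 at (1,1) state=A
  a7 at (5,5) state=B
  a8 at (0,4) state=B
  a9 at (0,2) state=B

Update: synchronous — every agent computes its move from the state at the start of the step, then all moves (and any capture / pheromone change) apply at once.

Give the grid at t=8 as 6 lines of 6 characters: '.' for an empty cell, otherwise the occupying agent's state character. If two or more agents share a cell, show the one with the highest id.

t=1: a0@(3,0):A a1@(2,4):A a2@(4,0):A a3@(0,0):B a4@(0,1):A a5@(0,3):A a6@(1,0):A a7@(1,2):B a8@(0,4):B a9@(1,3):B
t=2: a0@(3,0):A a1@(0,2):A a2@(4,0):A a3@(0,5):B a4@(0,1):A a5@(1,1):A a6@(1,0):A a7@(1,2):B a8@(0,4):B a9@(1,3):B
t=3: a0@(3,0):A a1@(0,2):A a2@(4,0):A a3@(0,5):B a4@(0,1):A a5@(1,1):A a6@(1,0):A a7@(0,0):B a8@(0,4):B a9@(1,3):B
t=4: a0@(3,0):A a1@(0,2):A a2@(4,0):A a3@(0,5):B a4@(0,1):A a5@(1,1):A a6@(1,0):A a7@(0,3):B a8@(0,4):B a9@(1,3):B
t=5: (unchanged — steady state)

.AABBB
AA.B..
......
A.....
A.....
......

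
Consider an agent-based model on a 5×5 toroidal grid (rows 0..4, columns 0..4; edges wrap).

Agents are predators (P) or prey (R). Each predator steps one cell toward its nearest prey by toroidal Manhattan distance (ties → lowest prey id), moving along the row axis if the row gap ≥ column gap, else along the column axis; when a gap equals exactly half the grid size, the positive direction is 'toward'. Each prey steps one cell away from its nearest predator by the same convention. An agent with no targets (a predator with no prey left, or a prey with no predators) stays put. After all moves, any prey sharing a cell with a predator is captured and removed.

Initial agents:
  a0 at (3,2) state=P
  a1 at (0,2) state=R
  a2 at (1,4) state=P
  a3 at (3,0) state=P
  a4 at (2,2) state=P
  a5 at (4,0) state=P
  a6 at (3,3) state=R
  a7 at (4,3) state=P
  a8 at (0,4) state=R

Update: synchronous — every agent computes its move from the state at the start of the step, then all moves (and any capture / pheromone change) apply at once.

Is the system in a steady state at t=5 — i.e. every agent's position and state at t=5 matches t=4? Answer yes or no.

t=1: a0@(3,3):P a2@(0,4):P a3@(3,4):P a4@(1,2):P a5@(0,0):P a7@(3,3):P a8@(4,4):R
t=2: a0@(4,3):P a2@(4,4):P a3@(4,4):P a4@(0,2):P a5@(4,0):P a7@(4,3):P a8@(3,4):R
t=3: a0@(3,3):P a2@(3,4):P a3@(3,4):P a4@(4,2):P a5@(3,0):P a7@(3,3):P a8@(2,4):R
t=4: a0@(2,3):P a2@(2,4):P a3@(2,4):P a4@(3,2):P a5@(2,0):P a7@(2,3):P a8@(1,4):R
t=5: a0@(1,3):P a2@(1,4):P a3@(1,4):P a4@(2,2):P a5@(1,0):P a7@(1,3):P a8@(0,4):R

no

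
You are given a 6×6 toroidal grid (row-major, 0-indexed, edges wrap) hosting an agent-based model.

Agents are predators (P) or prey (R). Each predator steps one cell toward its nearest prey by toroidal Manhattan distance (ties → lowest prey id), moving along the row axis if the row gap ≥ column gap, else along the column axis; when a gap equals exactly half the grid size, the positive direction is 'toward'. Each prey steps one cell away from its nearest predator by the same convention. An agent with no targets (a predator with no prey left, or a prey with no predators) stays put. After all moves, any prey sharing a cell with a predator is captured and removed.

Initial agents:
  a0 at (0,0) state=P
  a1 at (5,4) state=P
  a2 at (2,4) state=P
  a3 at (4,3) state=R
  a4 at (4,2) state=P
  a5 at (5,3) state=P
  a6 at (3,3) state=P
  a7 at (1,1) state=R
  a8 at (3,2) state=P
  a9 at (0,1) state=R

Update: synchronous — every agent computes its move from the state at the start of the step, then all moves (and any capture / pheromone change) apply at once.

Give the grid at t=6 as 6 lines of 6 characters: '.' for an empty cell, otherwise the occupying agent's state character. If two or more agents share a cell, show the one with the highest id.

......
......
......
..PPP.
..P...
...R..

t=1: a0@(0,1):P a1@(4,4):P a2@(3,4):P a4@(4,3):P a5@(4,3):P a6@(4,3):P a7@(2,1):R a8@(4,2):P a9@(0,2):R
t=2: a0@(0,2):P a1@(5,4):P a2@(3,5):P a4@(5,3):P a5@(5,3):P a6@(5,3):P a7@(3,1):R a8@(5,2):P a9@(0,3):R
t=3: a0@(0,3):P a1@(0,4):P a2@(3,0):P a4@(0,3):P a5@(0,3):P a6@(0,3):P a7@(3,2):R a8@(0,2):P
t=4: a0@(1,3):P a1@(1,4):P a2@(3,1):P a4@(1,3):P a5@(1,3):P a6@(1,3):P a7@(3,3):R a8@(1,2):P
t=5: a0@(2,3):P a1@(2,4):P a2@(3,2):P a4@(2,3):P a5@(2,3):P a6@(2,3):P a7@(4,3):R a8@(2,2):P
t=6: a0@(3,3):P a1@(3,4):P a2@(4,2):P a4@(3,3):P a5@(3,3):P a6@(3,3):P a7@(5,3):R a8@(3,2):P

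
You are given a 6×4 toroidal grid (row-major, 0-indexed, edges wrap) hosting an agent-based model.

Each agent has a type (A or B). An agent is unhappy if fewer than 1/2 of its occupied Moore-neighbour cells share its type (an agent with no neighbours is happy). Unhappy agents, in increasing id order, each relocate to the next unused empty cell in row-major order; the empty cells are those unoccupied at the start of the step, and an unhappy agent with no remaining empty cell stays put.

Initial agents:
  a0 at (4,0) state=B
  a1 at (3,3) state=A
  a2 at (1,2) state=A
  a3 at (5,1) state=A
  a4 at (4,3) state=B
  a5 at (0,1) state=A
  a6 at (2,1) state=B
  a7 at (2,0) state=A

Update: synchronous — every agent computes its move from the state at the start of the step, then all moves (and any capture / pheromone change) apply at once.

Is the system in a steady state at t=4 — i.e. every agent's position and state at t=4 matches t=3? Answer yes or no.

t=1: a0@(0,0):B a1@(0,2):A a2@(1,2):A a3@(5,1):A a4@(4,3):B a5@(0,1):A a6@(0,3):B a7@(2,0):A
t=2: a0@(1,0):B a1@(0,2):A a2@(1,2):A a3@(5,1):A a4@(4,3):B a5@(0,1):A a6@(1,1):B a7@(2,0):A
t=3: a0@(0,0):B a1@(0,2):A a2@(1,2):A a3@(5,1):A a4@(4,3):B a5@(0,1):A a6@(0,3):B a7@(1,3):A
t=4: a0@(1,0):B a1@(0,2):A a2@(1,2):A a3@(5,1):A a4@(4,3):B a5@(0,1):A a6@(1,1):B a7@(1,3):A

no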